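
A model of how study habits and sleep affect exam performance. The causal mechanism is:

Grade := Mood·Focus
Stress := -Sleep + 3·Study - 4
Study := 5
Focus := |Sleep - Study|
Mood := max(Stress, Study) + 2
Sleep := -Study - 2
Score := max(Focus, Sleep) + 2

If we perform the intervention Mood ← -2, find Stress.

18

do(Mood=-2) replaces the equation Mood := max(Stress, Study) + 2 with the constant Mood = -2.
Stress is not downstream of the intervention, so its value is determined by the original equations.
Sleep = -Study - 2  [with Study=5]  = -7
Stress = -Sleep + 3·Study - 4  [with Sleep=-7, Study=5]  = 18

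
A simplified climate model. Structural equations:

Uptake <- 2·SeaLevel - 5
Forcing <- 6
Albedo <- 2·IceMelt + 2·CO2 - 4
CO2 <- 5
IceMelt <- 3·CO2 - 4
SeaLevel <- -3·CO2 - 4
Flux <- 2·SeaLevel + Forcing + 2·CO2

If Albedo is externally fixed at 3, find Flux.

Under do(Albedo=3), the mechanism Albedo <- 2·IceMelt + 2·CO2 - 4 is discarded; Albedo is fixed at 3.
Since Flux is not a descendant of the intervened variable, it is unaffected.
SeaLevel = -3·CO2 - 4  [with CO2=5]  = -19
Flux = 2·SeaLevel + Forcing + 2·CO2  [with SeaLevel=-19, Forcing=6, CO2=5]  = -22

-22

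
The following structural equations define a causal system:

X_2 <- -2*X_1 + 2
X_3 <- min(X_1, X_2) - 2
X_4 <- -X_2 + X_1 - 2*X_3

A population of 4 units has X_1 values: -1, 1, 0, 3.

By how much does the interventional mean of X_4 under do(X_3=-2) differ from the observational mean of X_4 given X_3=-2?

Every unit gets X_3=-2 under the intervention. X_4 values become -1, 5, 2, 11; E[X_4|do(X_3=-2)] = 4.25.
E[X_4|X_3=-2] averages over only the 2 units with X_3=-2 (X_1 = 1, 0): X_4 = 5, 2, mean 3.5.
Difference = 4.25 − 3.5 = 0.75.

0.75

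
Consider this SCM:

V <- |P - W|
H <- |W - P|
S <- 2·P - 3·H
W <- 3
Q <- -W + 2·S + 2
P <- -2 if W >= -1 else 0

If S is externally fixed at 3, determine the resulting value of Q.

5

The intervention breaks the incoming arrows to S: S <- 2·P - 3·H no longer applies, and S = 3.
Q = -W + 2·S + 2  [with W=3, S=3]  = 5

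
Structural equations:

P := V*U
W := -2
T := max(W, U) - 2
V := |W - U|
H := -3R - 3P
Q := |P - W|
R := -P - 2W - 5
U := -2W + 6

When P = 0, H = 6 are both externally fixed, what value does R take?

-1

Setting P = 0, H = 6 by intervention discards those variables' equations.
R = -P - 2W - 5  [with P=0, W=-2]  = -1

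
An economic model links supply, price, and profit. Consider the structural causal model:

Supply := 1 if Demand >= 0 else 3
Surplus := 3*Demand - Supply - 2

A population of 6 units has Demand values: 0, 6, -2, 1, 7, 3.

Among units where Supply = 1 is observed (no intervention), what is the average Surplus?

Observing Supply=1 restricts to units where Supply's equation naturally yields 1: Demand ∈ {0, 6, 1, 7, 3}. In that subpopulation Surplus = -3, 15, 0, 18, 6, mean 7.2.

7.2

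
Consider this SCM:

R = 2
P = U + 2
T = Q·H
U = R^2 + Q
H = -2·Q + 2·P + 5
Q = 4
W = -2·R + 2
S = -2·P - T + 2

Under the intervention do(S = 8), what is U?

8

Under do(S=8), the mechanism S = -2·P - T + 2 is discarded; S is fixed at 8.
No directed path runs from S to U, so U keeps its natural value.
U = R^2 + Q  [with R=2, Q=4]  = 8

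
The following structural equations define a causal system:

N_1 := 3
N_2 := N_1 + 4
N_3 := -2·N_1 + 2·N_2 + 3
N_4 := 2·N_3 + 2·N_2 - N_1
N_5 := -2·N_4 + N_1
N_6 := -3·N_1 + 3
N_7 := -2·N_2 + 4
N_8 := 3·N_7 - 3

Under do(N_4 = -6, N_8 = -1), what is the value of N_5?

The joint intervention fixes N_4 = -6, N_8 = -1, removing each variable's own equation.
N_5 = -2·N_4 + N_1  [with N_4=-6, N_1=3]  = 15

15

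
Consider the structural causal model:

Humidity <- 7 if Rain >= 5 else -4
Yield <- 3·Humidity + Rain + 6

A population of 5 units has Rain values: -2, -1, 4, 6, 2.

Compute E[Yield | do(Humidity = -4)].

The intervention sets Humidity=-4 in all 5 units regardless of Rain. Recomputing Yield per unit gives -8, -7, -2, 0, -4; average -4.2.

-4.2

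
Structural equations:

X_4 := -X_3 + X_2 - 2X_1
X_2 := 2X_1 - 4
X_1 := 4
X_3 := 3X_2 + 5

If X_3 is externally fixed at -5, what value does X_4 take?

The intervention breaks the incoming arrows to X_3: X_3 := 3X_2 + 5 no longer applies, and X_3 = -5.
X_2 = 2X_1 - 4  [with X_1=4]  = 4
X_4 = -X_3 + X_2 - 2X_1  [with X_3=-5, X_2=4, X_1=4]  = 1

1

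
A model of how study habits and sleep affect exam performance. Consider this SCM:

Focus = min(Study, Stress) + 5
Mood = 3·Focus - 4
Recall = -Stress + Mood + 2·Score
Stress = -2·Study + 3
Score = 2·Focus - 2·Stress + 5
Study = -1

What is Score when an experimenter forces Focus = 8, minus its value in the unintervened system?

8

The intervention breaks the incoming arrows to Focus: Focus = min(Study, Stress) + 5 no longer applies, and Focus = 8.
Stress = -2·Study + 3  [with Study=-1]  = 5
Score = 2·Focus - 2·Stress + 5  [with Focus=8, Stress=5]  = 11
Without intervention: Stress = -2·Study + 3  [with Study=-1]  = 5; Focus = min(Study, Stress) + 5  [with Study=-1, Stress=5]  = 4; Score = 2·Focus - 2·Stress + 5  [with Focus=4, Stress=5]  = 3.
Change = 11 − 3 = 8.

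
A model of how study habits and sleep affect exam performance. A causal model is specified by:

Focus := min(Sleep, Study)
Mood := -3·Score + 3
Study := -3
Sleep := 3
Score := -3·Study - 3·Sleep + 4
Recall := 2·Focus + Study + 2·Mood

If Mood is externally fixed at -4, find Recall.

-17

The intervention breaks the incoming arrows to Mood: Mood := -3·Score + 3 no longer applies, and Mood = -4.
Focus = min(Sleep, Study)  [with Sleep=3, Study=-3]  = -3
Recall = 2·Focus + Study + 2·Mood  [with Focus=-3, Study=-3, Mood=-4]  = -17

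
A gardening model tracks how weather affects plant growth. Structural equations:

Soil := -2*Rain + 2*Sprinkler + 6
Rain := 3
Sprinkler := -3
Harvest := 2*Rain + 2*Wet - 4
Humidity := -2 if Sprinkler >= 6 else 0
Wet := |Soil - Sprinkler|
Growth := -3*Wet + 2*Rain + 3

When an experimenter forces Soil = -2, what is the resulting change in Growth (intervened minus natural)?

do(Soil=-2) replaces the equation Soil := -2*Rain + 2*Sprinkler + 6 with the constant Soil = -2.
Wet = |Soil - Sprinkler|  [with Soil=-2, Sprinkler=-3]  = 1
Growth = -3*Wet + 2*Rain + 3  [with Wet=1, Rain=3]  = 6
Without intervention: Soil = -2*Rain + 2*Sprinkler + 6  [with Rain=3, Sprinkler=-3]  = -6; Wet = |Soil - Sprinkler|  [with Soil=-6, Sprinkler=-3]  = 3; Growth = -3*Wet + 2*Rain + 3  [with Wet=3, Rain=3]  = 0.
Change = 6 − 0 = 6.

6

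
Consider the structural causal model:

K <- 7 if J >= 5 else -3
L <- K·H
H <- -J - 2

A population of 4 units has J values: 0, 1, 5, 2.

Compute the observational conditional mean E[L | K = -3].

E[L|K=-3] averages over only the 3 units with K=-3 (J = 0, 1, 2): L = 6, 9, 12, mean 9.

9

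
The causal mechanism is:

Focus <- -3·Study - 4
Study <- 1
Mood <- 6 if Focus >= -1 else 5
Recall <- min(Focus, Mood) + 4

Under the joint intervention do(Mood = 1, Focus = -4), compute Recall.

The joint intervention fixes Mood = 1, Focus = -4, removing each variable's own equation.
Recall = min(Focus, Mood) + 4  [with Focus=-4, Mood=1]  = 0

0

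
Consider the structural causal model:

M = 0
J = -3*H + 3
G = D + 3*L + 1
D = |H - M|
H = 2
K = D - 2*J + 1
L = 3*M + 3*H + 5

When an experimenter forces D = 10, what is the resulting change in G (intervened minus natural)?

8

The intervention breaks the incoming arrows to D: D = |H - M| no longer applies, and D = 10.
L = 3*M + 3*H + 5  [with M=0, H=2]  = 11
G = D + 3*L + 1  [with D=10, L=11]  = 44
Without intervention: D = |H - M|  [with H=2, M=0]  = 2; L = 3*M + 3*H + 5  [with M=0, H=2]  = 11; G = D + 3*L + 1  [with D=2, L=11]  = 36.
Change = 44 − 36 = 8.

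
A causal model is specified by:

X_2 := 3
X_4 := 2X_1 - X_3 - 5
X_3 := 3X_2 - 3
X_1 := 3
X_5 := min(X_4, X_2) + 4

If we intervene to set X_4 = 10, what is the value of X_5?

7

Intervening sets X_4 = 10 and removes its equation (X_4 := 2X_1 - X_3 - 5).
X_5 = min(X_4, X_2) + 4  [with X_4=10, X_2=3]  = 7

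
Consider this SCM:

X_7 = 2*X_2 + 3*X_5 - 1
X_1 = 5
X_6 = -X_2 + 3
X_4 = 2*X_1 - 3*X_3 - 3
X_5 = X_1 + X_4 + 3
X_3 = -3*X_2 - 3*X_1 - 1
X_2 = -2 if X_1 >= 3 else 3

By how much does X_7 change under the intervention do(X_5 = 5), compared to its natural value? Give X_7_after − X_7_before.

Under do(X_5=5), the mechanism X_5 = X_1 + X_4 + 3 is discarded; X_5 is fixed at 5.
X_2 = -2 if X_1 >= 3 else 3  [with X_1=5]  = -2
X_7 = 2*X_2 + 3*X_5 - 1  [with X_2=-2, X_5=5]  = 10
Without intervention: X_2 = -2 if X_1 >= 3 else 3  [with X_1=5]  = -2; X_3 = -3*X_2 - 3*X_1 - 1  [with X_2=-2, X_1=5]  = -10; X_4 = 2*X_1 - 3*X_3 - 3  [with X_1=5, X_3=-10]  = 37; X_5 = X_1 + X_4 + 3  [with X_1=5, X_4=37]  = 45; X_7 = 2*X_2 + 3*X_5 - 1  [with X_2=-2, X_5=45]  = 130.
Change = 10 − 130 = -120.

-120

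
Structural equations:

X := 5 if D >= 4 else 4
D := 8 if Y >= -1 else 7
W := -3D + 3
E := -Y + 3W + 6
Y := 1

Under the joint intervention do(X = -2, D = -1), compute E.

The joint intervention fixes X = -2, D = -1, removing each variable's own equation.
W = -3D + 3  [with D=-1]  = 6
E = -Y + 3W + 6  [with Y=1, W=6]  = 23

23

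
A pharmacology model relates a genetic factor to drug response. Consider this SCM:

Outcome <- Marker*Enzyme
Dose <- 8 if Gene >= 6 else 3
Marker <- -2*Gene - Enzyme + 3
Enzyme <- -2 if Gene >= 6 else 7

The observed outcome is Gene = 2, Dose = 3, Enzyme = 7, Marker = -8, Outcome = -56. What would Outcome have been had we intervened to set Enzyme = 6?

do(Enzyme=6) replaces the equation Enzyme <- -2 if Gene >= 6 else 7 with the constant Enzyme = 6.
Marker = -2*Gene - Enzyme + 3  [with Gene=2, Enzyme=6]  = -7
Outcome = Marker*Enzyme  [with Marker=-7, Enzyme=6]  = -42

-42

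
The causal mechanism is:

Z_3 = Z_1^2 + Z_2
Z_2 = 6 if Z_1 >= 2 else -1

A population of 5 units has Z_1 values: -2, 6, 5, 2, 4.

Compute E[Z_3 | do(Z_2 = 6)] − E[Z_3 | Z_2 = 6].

Under do(Z_2=6), Z_2's equation is replaced by Z_2=6 for every unit. Per-unit Z_3: 10, 42, 31, 10, 22. Mean = 23.
Conditioning on Z_2=6 selects the 4 unit(s) with Z_1 ∈ {6, 5, 2, 4}. Their Z_3 values: 42, 31, 10, 22. Mean = 26.25.
Difference = 23 − 26.25 = -3.25.

-3.25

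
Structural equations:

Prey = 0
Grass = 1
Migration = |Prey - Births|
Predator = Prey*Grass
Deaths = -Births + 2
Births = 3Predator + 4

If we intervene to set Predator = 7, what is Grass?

1

Under do(Predator=7), the mechanism Predator = Prey*Grass is discarded; Predator is fixed at 7.
Grass is not downstream of the intervention, so its value is determined by the original equations.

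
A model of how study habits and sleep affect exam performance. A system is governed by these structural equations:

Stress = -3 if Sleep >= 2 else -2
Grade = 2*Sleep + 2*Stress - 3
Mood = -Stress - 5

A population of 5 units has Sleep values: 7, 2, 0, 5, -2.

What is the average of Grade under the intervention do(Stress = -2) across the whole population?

The intervention sets Stress=-2 in all 5 units regardless of Sleep. Recomputing Grade per unit gives 7, -3, -7, 3, -11; average -2.2.

-2.2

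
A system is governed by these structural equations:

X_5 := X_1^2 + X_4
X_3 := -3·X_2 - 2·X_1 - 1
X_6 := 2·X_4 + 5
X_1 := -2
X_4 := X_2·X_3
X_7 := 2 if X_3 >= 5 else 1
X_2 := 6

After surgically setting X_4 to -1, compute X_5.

Intervening sets X_4 = -1 and removes its equation (X_4 := X_2·X_3).
X_5 = X_1^2 + X_4  [with X_1=-2, X_4=-1]  = 3

3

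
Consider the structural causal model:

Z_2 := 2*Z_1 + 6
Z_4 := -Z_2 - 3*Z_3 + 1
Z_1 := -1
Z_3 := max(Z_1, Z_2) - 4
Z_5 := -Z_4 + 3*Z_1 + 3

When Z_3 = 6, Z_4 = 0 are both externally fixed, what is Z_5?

Setting Z_3 = 6, Z_4 = 0 by intervention discards those variables' equations.
Z_5 = -Z_4 + 3*Z_1 + 3  [with Z_4=0, Z_1=-1]  = 0

0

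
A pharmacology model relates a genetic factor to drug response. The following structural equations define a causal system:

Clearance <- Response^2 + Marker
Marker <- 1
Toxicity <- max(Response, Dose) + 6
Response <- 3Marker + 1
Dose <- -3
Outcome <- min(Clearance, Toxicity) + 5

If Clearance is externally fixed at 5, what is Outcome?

10

The intervention breaks the incoming arrows to Clearance: Clearance <- Response^2 + Marker no longer applies, and Clearance = 5.
Response = 3Marker + 1  [with Marker=1]  = 4
Toxicity = max(Response, Dose) + 6  [with Response=4, Dose=-3]  = 10
Outcome = min(Clearance, Toxicity) + 5  [with Clearance=5, Toxicity=10]  = 10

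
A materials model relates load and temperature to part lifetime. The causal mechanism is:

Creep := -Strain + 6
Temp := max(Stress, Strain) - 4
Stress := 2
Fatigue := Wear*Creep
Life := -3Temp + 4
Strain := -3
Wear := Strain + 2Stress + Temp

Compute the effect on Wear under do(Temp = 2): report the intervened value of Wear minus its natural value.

do(Temp=2) replaces the equation Temp := max(Stress, Strain) - 4 with the constant Temp = 2.
Wear = Strain + 2Stress + Temp  [with Strain=-3, Stress=2, Temp=2]  = 3
Without intervention: Temp = max(Stress, Strain) - 4  [with Stress=2, Strain=-3]  = -2; Wear = Strain + 2Stress + Temp  [with Strain=-3, Stress=2, Temp=-2]  = -1.
Change = 3 − (-1) = 4.

4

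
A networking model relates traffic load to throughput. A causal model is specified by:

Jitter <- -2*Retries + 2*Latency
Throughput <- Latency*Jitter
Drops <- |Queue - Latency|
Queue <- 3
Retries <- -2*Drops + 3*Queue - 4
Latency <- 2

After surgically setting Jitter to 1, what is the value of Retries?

The intervention breaks the incoming arrows to Jitter: Jitter <- -2*Retries + 2*Latency no longer applies, and Jitter = 1.
Since Retries is not a descendant of the intervened variable, it is unaffected.
Drops = |Queue - Latency|  [with Queue=3, Latency=2]  = 1
Retries = -2*Drops + 3*Queue - 4  [with Drops=1, Queue=3]  = 3

3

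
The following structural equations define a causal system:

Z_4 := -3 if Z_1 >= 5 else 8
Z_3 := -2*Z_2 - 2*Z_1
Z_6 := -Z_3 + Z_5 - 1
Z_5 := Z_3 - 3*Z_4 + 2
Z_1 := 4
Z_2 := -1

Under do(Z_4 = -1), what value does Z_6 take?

Under do(Z_4=-1), the mechanism Z_4 := -3 if Z_1 >= 5 else 8 is discarded; Z_4 is fixed at -1.
Z_3 = -2*Z_2 - 2*Z_1  [with Z_2=-1, Z_1=4]  = -6
Z_5 = Z_3 - 3*Z_4 + 2  [with Z_3=-6, Z_4=-1]  = -1
Z_6 = -Z_3 + Z_5 - 1  [with Z_3=-6, Z_5=-1]  = 4

4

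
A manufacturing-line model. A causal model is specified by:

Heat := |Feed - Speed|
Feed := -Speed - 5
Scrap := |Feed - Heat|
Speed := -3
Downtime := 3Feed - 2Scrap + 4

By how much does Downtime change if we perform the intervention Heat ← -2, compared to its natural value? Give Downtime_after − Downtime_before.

do(Heat=-2) replaces the equation Heat := |Feed - Speed| with the constant Heat = -2.
Feed = -Speed - 5  [with Speed=-3]  = -2
Scrap = |Feed - Heat|  [with Feed=-2, Heat=-2]  = 0
Downtime = 3Feed - 2Scrap + 4  [with Feed=-2, Scrap=0]  = -2
Without intervention: Feed = -Speed - 5  [with Speed=-3]  = -2; Heat = |Feed - Speed|  [with Feed=-2, Speed=-3]  = 1; Scrap = |Feed - Heat|  [with Feed=-2, Heat=1]  = 3; Downtime = 3Feed - 2Scrap + 4  [with Feed=-2, Scrap=3]  = -8.
Change = -2 − (-8) = 6.

6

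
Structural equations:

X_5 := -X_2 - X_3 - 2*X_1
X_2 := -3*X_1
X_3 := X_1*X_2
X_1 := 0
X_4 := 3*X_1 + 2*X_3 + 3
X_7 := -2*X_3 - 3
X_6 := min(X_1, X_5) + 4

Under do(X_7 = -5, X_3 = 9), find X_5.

-9

Under do(X_7 = -5, X_3 = 9), each intervened variable's structural equation is replaced by its fixed value.
X_2 = -3*X_1  [with X_1=0]  = 0
X_5 = -X_2 - X_3 - 2*X_1  [with X_2=0, X_3=9, X_1=0]  = -9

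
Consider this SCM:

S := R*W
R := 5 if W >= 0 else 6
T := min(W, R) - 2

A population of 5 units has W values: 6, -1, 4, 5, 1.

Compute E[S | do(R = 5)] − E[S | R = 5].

do(R=5) breaks R's dependence on W. With R=5 fixed, S across the units is 30, -5, 20, 25, 5, mean 15.
Observing R=5 restricts to units where R's equation naturally yields 5: W ∈ {6, 4, 5, 1}. In that subpopulation S = 30, 20, 25, 5, mean 20.
Difference = 15 − 20 = -5.

-5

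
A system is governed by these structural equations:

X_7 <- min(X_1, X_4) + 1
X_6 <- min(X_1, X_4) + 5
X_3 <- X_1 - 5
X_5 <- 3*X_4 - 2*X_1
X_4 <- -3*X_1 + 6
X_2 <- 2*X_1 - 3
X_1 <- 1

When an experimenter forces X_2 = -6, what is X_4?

3

Under do(X_2=-6), the mechanism X_2 <- 2*X_1 - 3 is discarded; X_2 is fixed at -6.
Since X_4 is not a descendant of the intervened variable, it is unaffected.
X_4 = -3*X_1 + 6  [with X_1=1]  = 3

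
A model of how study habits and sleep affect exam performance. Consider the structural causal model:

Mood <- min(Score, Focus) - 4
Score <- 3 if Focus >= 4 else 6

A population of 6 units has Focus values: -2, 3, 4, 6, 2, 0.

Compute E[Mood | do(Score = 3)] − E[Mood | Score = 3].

-1.5

do(Score=3) breaks Score's dependence on Focus. With Score=3 fixed, Mood across the units is -6, -1, -1, -1, -2, -4, mean -2.5.
Conditioning on Score=3 selects the 2 unit(s) with Focus ∈ {4, 6}. Their Mood values: -1, -1. Mean = -1.
Difference = -2.5 − (-1) = -1.5.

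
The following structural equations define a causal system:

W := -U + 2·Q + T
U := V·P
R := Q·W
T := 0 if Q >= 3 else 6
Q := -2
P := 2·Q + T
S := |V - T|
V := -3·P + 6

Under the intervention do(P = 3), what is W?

The intervention breaks the incoming arrows to P: P := 2·Q + T no longer applies, and P = 3.
T = 0 if Q >= 3 else 6  [with Q=-2]  = 6
V = -3·P + 6  [with P=3]  = -3
U = V·P  [with V=-3, P=3]  = -9
W = -U + 2·Q + T  [with U=-9, Q=-2, T=6]  = 11

11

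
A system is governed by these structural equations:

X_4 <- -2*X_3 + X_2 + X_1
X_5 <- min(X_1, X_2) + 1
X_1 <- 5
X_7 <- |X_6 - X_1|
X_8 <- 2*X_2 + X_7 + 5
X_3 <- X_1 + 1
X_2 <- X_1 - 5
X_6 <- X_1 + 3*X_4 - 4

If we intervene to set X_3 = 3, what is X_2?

Under do(X_3=3), the mechanism X_3 <- X_1 + 1 is discarded; X_3 is fixed at 3.
Since X_2 is not a descendant of the intervened variable, it is unaffected.
X_2 = X_1 - 5  [with X_1=5]  = 0

0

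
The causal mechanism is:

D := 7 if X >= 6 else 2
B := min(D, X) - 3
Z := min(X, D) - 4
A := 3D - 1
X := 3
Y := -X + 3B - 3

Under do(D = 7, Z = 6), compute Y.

-6

Under do(D = 7, Z = 6), each intervened variable's structural equation is replaced by its fixed value.
B = min(D, X) - 3  [with D=7, X=3]  = 0
Y = -X + 3B - 3  [with X=3, B=0]  = -6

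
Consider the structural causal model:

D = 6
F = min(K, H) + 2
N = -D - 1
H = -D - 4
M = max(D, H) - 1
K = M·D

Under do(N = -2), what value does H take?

-10

The intervention breaks the incoming arrows to N: N = -D - 1 no longer applies, and N = -2.
Since H is not a descendant of the intervened variable, it is unaffected.
H = -D - 4  [with D=6]  = -10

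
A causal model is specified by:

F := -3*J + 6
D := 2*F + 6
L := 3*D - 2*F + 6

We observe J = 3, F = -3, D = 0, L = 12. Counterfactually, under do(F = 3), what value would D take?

The intervention breaks the incoming arrows to F: F := -3*J + 6 no longer applies, and F = 3.
D = 2*F + 6  [with F=3]  = 12

12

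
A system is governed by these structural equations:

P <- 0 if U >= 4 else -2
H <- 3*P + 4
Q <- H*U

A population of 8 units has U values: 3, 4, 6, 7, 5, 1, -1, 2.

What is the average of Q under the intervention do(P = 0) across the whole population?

do(P=0) breaks P's dependence on U. With P=0 fixed, Q across the units is 12, 16, 24, 28, 20, 4, -4, 8, mean 13.5.

13.5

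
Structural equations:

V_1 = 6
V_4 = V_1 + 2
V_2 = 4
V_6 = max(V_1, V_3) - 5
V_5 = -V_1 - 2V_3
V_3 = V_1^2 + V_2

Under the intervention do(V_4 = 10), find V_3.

40

Under do(V_4=10), the mechanism V_4 = V_1 + 2 is discarded; V_4 is fixed at 10.
Since V_3 is not a descendant of the intervened variable, it is unaffected.
V_3 = V_1^2 + V_2  [with V_1=6, V_2=4]  = 40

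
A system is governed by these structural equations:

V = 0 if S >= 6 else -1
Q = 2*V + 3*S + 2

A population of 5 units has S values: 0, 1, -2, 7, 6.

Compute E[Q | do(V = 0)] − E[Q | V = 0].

-12.3

Under do(V=0), V's equation is replaced by V=0 for every unit. Per-unit Q: 2, 5, -4, 23, 20. Mean = 9.2.
Conditioning on V=0 selects the 2 unit(s) with S ∈ {7, 6}. Their Q values: 23, 20. Mean = 21.5.
Difference = 9.2 − 21.5 = -12.3.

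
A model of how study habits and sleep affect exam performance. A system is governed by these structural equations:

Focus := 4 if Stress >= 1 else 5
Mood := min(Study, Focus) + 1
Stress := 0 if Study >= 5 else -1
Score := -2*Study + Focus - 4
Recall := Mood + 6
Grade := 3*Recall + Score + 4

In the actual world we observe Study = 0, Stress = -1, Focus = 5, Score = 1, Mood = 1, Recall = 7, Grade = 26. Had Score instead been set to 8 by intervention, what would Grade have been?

33

The intervention breaks the incoming arrows to Score: Score := -2*Study + Focus - 4 no longer applies, and Score = 8.
Stress = 0 if Study >= 5 else -1  [with Study=0]  = -1
Focus = 4 if Stress >= 1 else 5  [with Stress=-1]  = 5
Mood = min(Study, Focus) + 1  [with Study=0, Focus=5]  = 1
Recall = Mood + 6  [with Mood=1]  = 7
Grade = 3*Recall + Score + 4  [with Recall=7, Score=8]  = 33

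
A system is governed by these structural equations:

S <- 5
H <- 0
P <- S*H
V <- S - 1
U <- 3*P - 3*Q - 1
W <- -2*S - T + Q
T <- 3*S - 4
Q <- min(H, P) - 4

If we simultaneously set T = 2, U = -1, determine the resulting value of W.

-16

Under do(T = 2, U = -1), each intervened variable's structural equation is replaced by its fixed value.
P = S*H  [with S=5, H=0]  = 0
Q = min(H, P) - 4  [with H=0, P=0]  = -4
W = -2*S - T + Q  [with S=5, T=2, Q=-4]  = -16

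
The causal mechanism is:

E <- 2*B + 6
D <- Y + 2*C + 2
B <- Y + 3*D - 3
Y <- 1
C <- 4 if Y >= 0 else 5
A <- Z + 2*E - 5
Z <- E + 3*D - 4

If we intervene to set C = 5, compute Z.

115

Under do(C=5), the mechanism C <- 4 if Y >= 0 else 5 is discarded; C is fixed at 5.
D = Y + 2*C + 2  [with Y=1, C=5]  = 13
B = Y + 3*D - 3  [with Y=1, D=13]  = 37
E = 2*B + 6  [with B=37]  = 80
Z = E + 3*D - 4  [with E=80, D=13]  = 115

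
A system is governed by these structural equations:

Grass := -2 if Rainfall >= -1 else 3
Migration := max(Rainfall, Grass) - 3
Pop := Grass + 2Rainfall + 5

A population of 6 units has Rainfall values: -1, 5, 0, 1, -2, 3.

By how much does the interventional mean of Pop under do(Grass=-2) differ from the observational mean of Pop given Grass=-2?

Every unit gets Grass=-2 under the intervention. Pop values become 1, 13, 3, 5, -1, 9; E[Pop|do(Grass=-2)] = 5.
Observing Grass=-2 restricts to units where Grass's equation naturally yields -2: Rainfall ∈ {-1, 5, 0, 1, 3}. In that subpopulation Pop = 1, 13, 3, 5, 9, mean 6.2.
Difference = 5 − 6.2 = -1.2.

-1.2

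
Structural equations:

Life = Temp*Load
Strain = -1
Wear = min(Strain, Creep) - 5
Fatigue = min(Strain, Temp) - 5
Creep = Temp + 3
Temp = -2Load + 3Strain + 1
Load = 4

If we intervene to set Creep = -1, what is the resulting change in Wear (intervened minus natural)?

6

Intervening sets Creep = -1 and removes its equation (Creep = Temp + 3).
Wear = min(Strain, Creep) - 5  [with Strain=-1, Creep=-1]  = -6
Without intervention: Temp = -2Load + 3Strain + 1  [with Load=4, Strain=-1]  = -10; Creep = Temp + 3  [with Temp=-10]  = -7; Wear = min(Strain, Creep) - 5  [with Strain=-1, Creep=-7]  = -12.
Change = -6 − (-12) = 6.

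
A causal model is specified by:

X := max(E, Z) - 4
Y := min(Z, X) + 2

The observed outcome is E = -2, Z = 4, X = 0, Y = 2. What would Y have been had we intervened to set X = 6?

6

The intervention breaks the incoming arrows to X: X := max(E, Z) - 4 no longer applies, and X = 6.
Y = min(Z, X) + 2  [with Z=4, X=6]  = 6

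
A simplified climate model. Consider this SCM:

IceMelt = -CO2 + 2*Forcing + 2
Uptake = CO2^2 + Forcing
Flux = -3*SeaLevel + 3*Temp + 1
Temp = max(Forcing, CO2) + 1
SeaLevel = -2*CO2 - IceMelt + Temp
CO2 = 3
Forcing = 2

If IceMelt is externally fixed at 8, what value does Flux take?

Under do(IceMelt=8), the mechanism IceMelt = -CO2 + 2*Forcing + 2 is discarded; IceMelt is fixed at 8.
Temp = max(Forcing, CO2) + 1  [with Forcing=2, CO2=3]  = 4
SeaLevel = -2*CO2 - IceMelt + Temp  [with CO2=3, IceMelt=8, Temp=4]  = -10
Flux = -3*SeaLevel + 3*Temp + 1  [with SeaLevel=-10, Temp=4]  = 43

43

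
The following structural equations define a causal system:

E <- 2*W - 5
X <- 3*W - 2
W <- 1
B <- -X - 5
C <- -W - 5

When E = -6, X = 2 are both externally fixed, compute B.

-7

The joint intervention fixes E = -6, X = 2, removing each variable's own equation.
B = -X - 5  [with X=2]  = -7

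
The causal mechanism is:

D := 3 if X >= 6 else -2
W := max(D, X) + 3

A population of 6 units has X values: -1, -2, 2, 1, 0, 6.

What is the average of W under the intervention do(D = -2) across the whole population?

Under do(D=-2), D's equation is replaced by D=-2 for every unit. Per-unit W: 2, 1, 5, 4, 3, 9. Mean = 4.

4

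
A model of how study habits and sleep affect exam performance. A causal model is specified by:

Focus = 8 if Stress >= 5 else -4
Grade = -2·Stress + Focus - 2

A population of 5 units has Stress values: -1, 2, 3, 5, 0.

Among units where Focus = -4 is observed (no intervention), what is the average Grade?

-8

E[Grade|Focus=-4] averages over only the 4 units with Focus=-4 (Stress = -1, 2, 3, 0): Grade = -4, -10, -12, -6, mean -8.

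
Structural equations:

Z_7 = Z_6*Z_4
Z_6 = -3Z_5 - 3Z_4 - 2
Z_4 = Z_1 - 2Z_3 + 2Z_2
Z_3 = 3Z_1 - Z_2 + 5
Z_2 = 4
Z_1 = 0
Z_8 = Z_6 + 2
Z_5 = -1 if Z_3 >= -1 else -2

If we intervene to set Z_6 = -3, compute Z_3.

1

do(Z_6=-3) replaces the equation Z_6 = -3Z_5 - 3Z_4 - 2 with the constant Z_6 = -3.
Z_3 is not downstream of the intervention, so its value is determined by the original equations.
Z_3 = 3Z_1 - Z_2 + 5  [with Z_1=0, Z_2=4]  = 1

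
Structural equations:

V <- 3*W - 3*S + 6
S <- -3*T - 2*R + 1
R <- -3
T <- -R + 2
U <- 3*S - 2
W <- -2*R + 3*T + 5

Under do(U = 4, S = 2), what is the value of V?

Under do(U = 4, S = 2), each intervened variable's structural equation is replaced by its fixed value.
T = -R + 2  [with R=-3]  = 5
W = -2*R + 3*T + 5  [with R=-3, T=5]  = 26
V = 3*W - 3*S + 6  [with W=26, S=2]  = 78

78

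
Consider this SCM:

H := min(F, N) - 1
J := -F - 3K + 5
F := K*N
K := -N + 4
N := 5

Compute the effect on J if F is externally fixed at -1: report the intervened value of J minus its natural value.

The intervention breaks the incoming arrows to F: F := K*N no longer applies, and F = -1.
K = -N + 4  [with N=5]  = -1
J = -F - 3K + 5  [with F=-1, K=-1]  = 9
Without intervention: K = -N + 4  [with N=5]  = -1; F = K*N  [with K=-1, N=5]  = -5; J = -F - 3K + 5  [with F=-5, K=-1]  = 13.
Change = 9 − 13 = -4.

-4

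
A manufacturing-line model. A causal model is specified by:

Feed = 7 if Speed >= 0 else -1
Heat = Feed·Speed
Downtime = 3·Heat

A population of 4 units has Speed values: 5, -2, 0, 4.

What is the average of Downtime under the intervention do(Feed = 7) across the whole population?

36.75

Under do(Feed=7), Feed's equation is replaced by Feed=7 for every unit. Per-unit Downtime: 105, -42, 0, 84. Mean = 36.75.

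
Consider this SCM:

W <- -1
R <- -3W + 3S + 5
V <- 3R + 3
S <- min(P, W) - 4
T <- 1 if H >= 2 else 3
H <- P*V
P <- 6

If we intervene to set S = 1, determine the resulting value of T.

1

The intervention breaks the incoming arrows to S: S <- min(P, W) - 4 no longer applies, and S = 1.
R = -3W + 3S + 5  [with W=-1, S=1]  = 11
V = 3R + 3  [with R=11]  = 36
H = P*V  [with P=6, V=36]  = 216
T = 1 if H >= 2 else 3  [with H=216]  = 1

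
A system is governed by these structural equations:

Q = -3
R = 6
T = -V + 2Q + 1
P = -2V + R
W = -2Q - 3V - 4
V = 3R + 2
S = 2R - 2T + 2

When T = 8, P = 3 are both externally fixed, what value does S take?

-2

The joint intervention fixes T = 8, P = 3, removing each variable's own equation.
S = 2R - 2T + 2  [with R=6, T=8]  = -2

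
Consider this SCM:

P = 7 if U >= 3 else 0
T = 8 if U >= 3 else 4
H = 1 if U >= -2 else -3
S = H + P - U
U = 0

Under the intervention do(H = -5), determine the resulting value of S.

-5

Under do(H=-5), the mechanism H = 1 if U >= -2 else -3 is discarded; H is fixed at -5.
P = 7 if U >= 3 else 0  [with U=0]  = 0
S = H + P - U  [with H=-5, P=0, U=0]  = -5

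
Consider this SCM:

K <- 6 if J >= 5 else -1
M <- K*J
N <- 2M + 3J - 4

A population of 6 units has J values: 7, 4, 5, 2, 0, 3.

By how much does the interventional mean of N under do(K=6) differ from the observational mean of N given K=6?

-37.5

Under do(K=6), K's equation is replaced by K=6 for every unit. Per-unit N: 101, 56, 71, 26, -4, 41. Mean = 48.5.
Conditioning on K=6 selects the 2 unit(s) with J ∈ {7, 5}. Their N values: 101, 71. Mean = 86.
Difference = 48.5 − 86 = -37.5.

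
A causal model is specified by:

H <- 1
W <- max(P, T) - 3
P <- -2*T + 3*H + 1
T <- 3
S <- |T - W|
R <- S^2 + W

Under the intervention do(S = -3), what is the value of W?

The intervention breaks the incoming arrows to S: S <- |T - W| no longer applies, and S = -3.
Since W is not a descendant of the intervened variable, it is unaffected.
P = -2*T + 3*H + 1  [with T=3, H=1]  = -2
W = max(P, T) - 3  [with P=-2, T=3]  = 0

0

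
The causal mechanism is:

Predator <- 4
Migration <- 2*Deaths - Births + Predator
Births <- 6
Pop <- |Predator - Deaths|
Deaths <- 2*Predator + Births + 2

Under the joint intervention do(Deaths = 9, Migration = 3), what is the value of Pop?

5

Setting Deaths = 9, Migration = 3 by intervention discards those variables' equations.
Pop = |Predator - Deaths|  [with Predator=4, Deaths=9]  = 5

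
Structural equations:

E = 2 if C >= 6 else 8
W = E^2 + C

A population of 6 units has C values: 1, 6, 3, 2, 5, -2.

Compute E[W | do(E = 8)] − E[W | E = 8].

0.7

The intervention sets E=8 in all 6 units regardless of C. Recomputing W per unit gives 65, 70, 67, 66, 69, 62; average 66.5.
E[W|E=8] averages over only the 5 units with E=8 (C = 1, 3, 2, 5, -2): W = 65, 67, 66, 69, 62, mean 65.8.
Difference = 66.5 − 65.8 = 0.7.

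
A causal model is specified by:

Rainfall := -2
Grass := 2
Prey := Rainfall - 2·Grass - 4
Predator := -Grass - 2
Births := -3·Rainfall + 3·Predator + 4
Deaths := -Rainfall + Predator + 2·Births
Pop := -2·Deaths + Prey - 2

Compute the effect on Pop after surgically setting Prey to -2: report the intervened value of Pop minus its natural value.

8

The intervention breaks the incoming arrows to Prey: Prey := Rainfall - 2·Grass - 4 no longer applies, and Prey = -2.
Predator = -Grass - 2  [with Grass=2]  = -4
Births = -3·Rainfall + 3·Predator + 4  [with Rainfall=-2, Predator=-4]  = -2
Deaths = -Rainfall + Predator + 2·Births  [with Rainfall=-2, Predator=-4, Births=-2]  = -6
Pop = -2·Deaths + Prey - 2  [with Deaths=-6, Prey=-2]  = 8
Without intervention: Prey = Rainfall - 2·Grass - 4  [with Rainfall=-2, Grass=2]  = -10; Predator = -Grass - 2  [with Grass=2]  = -4; Births = -3·Rainfall + 3·Predator + 4  [with Rainfall=-2, Predator=-4]  = -2; Deaths = -Rainfall + Predator + 2·Births  [with Rainfall=-2, Predator=-4, Births=-2]  = -6; Pop = -2·Deaths + Prey - 2  [with Deaths=-6, Prey=-10]  = 0.
Change = 8 − 0 = 8.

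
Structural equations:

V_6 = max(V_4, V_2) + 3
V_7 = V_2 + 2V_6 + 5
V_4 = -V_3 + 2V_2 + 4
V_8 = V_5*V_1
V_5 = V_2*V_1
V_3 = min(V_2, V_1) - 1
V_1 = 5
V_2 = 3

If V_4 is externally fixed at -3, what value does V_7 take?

The intervention breaks the incoming arrows to V_4: V_4 = -V_3 + 2V_2 + 4 no longer applies, and V_4 = -3.
V_6 = max(V_4, V_2) + 3  [with V_4=-3, V_2=3]  = 6
V_7 = V_2 + 2V_6 + 5  [with V_2=3, V_6=6]  = 20

20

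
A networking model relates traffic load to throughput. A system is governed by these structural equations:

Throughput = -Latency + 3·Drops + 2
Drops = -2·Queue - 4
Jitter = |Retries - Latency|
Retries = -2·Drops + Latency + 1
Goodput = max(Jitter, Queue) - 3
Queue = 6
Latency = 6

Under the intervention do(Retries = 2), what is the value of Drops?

-16

Under do(Retries=2), the mechanism Retries = -2·Drops + Latency + 1 is discarded; Retries is fixed at 2.
Since Drops is not a descendant of the intervened variable, it is unaffected.
Drops = -2·Queue - 4  [with Queue=6]  = -16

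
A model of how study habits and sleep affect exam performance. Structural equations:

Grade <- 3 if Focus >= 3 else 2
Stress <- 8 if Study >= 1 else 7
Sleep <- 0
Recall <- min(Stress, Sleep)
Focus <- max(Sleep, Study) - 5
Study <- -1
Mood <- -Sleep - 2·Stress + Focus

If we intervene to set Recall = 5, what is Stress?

do(Recall=5) replaces the equation Recall <- min(Stress, Sleep) with the constant Recall = 5.
Stress is not downstream of the intervention, so its value is determined by the original equations.
Stress = 8 if Study >= 1 else 7  [with Study=-1]  = 7

7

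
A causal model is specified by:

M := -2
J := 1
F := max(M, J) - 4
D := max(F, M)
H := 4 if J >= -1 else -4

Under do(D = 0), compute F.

Under do(D=0), the mechanism D := max(F, M) is discarded; D is fixed at 0.
Since F is not a descendant of the intervened variable, it is unaffected.
F = max(M, J) - 4  [with M=-2, J=1]  = -3

-3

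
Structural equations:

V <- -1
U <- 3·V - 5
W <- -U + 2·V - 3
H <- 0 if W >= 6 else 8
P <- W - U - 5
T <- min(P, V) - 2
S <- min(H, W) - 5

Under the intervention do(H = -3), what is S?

The intervention breaks the incoming arrows to H: H <- 0 if W >= 6 else 8 no longer applies, and H = -3.
U = 3·V - 5  [with V=-1]  = -8
W = -U + 2·V - 3  [with U=-8, V=-1]  = 3
S = min(H, W) - 5  [with H=-3, W=3]  = -8

-8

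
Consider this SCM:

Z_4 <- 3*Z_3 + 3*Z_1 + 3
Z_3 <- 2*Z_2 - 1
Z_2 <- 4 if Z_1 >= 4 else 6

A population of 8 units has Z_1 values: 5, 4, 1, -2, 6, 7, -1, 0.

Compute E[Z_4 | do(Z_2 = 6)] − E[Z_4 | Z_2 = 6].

do(Z_2=6) breaks Z_2's dependence on Z_1. With Z_2=6 fixed, Z_4 across the units is 51, 48, 39, 30, 54, 57, 33, 36, mean 43.5.
Observing Z_2=6 restricts to units where Z_2's equation naturally yields 6: Z_1 ∈ {1, -2, -1, 0}. In that subpopulation Z_4 = 39, 30, 33, 36, mean 34.5.
Difference = 43.5 − 34.5 = 9.

9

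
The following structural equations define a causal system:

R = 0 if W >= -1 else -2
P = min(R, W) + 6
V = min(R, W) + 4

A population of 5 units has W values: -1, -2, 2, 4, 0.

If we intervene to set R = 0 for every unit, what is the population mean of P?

do(R=0) breaks R's dependence on W. With R=0 fixed, P across the units is 5, 4, 6, 6, 6, mean 5.4.

5.4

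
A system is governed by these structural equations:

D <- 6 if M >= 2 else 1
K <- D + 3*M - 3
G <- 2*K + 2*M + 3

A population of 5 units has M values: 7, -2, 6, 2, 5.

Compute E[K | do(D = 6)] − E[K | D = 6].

-4.2

Under do(D=6), D's equation is replaced by D=6 for every unit. Per-unit K: 24, -3, 21, 9, 18. Mean = 13.8.
E[K|D=6] averages over only the 4 units with D=6 (M = 7, 6, 2, 5): K = 24, 21, 9, 18, mean 18.
Difference = 13.8 − 18 = -4.2.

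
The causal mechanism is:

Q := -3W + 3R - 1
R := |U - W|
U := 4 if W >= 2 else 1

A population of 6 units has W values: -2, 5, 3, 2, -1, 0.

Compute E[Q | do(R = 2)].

1.5

Every unit gets R=2 under the intervention. Q values become 11, -10, -4, -1, 8, 5; E[Q|do(R=2)] = 1.5.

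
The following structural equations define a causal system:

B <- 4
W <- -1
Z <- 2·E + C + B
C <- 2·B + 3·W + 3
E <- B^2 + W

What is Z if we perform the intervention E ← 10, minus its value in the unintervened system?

do(E=10) replaces the equation E <- B^2 + W with the constant E = 10.
C = 2·B + 3·W + 3  [with B=4, W=-1]  = 8
Z = 2·E + C + B  [with E=10, C=8, B=4]  = 32
Without intervention: E = B^2 + W  [with B=4, W=-1]  = 15; C = 2·B + 3·W + 3  [with B=4, W=-1]  = 8; Z = 2·E + C + B  [with E=15, C=8, B=4]  = 42.
Change = 32 − 42 = -10.

-10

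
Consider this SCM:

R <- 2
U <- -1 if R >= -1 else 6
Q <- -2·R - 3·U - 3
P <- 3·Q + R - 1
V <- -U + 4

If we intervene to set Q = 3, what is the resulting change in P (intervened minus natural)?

The intervention breaks the incoming arrows to Q: Q <- -2·R - 3·U - 3 no longer applies, and Q = 3.
P = 3·Q + R - 1  [with Q=3, R=2]  = 10
Without intervention: U = -1 if R >= -1 else 6  [with R=2]  = -1; Q = -2·R - 3·U - 3  [with R=2, U=-1]  = -4; P = 3·Q + R - 1  [with Q=-4, R=2]  = -11.
Change = 10 − (-11) = 21.

21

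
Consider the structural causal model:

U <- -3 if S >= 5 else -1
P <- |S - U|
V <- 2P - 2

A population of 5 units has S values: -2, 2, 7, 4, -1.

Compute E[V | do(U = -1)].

4.8

do(U=-1) breaks U's dependence on S. With U=-1 fixed, V across the units is 0, 4, 14, 8, -2, mean 4.8.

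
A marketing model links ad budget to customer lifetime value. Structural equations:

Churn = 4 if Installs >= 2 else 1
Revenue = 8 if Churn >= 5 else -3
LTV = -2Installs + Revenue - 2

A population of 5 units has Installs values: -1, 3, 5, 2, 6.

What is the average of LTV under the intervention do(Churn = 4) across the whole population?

-11

Every unit gets Churn=4 under the intervention. LTV values become -3, -11, -15, -9, -17; E[LTV|do(Churn=4)] = -11.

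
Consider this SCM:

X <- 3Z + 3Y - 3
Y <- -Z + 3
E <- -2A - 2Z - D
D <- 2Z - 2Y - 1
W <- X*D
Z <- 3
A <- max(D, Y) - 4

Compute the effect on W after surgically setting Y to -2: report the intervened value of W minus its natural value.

-30

Under do(Y=-2), the mechanism Y <- -Z + 3 is discarded; Y is fixed at -2.
D = 2Z - 2Y - 1  [with Z=3, Y=-2]  = 9
X = 3Z + 3Y - 3  [with Z=3, Y=-2]  = 0
W = X*D  [with X=0, D=9]  = 0
Without intervention: Y = -Z + 3  [with Z=3]  = 0; D = 2Z - 2Y - 1  [with Z=3, Y=0]  = 5; X = 3Z + 3Y - 3  [with Z=3, Y=0]  = 6; W = X*D  [with X=6, D=5]  = 30.
Change = 0 − 30 = -30.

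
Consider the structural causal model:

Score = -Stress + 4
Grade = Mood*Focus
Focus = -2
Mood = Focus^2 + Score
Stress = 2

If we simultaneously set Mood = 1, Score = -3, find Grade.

The joint intervention fixes Mood = 1, Score = -3, removing each variable's own equation.
Grade = Mood*Focus  [with Mood=1, Focus=-2]  = -2

-2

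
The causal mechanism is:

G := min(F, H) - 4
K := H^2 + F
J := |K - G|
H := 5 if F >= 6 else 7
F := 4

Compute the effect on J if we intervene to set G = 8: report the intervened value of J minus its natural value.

-8

Intervening sets G = 8 and removes its equation (G := min(F, H) - 4).
H = 5 if F >= 6 else 7  [with F=4]  = 7
K = H^2 + F  [with H=7, F=4]  = 53
J = |K - G|  [with K=53, G=8]  = 45
Without intervention: H = 5 if F >= 6 else 7  [with F=4]  = 7; K = H^2 + F  [with H=7, F=4]  = 53; G = min(F, H) - 4  [with F=4, H=7]  = 0; J = |K - G|  [with K=53, G=0]  = 53.
Change = 45 − 53 = -8.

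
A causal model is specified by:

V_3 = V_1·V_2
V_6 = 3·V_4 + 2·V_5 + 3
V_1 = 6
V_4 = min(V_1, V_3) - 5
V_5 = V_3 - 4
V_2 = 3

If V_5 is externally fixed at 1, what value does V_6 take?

8

The intervention breaks the incoming arrows to V_5: V_5 = V_3 - 4 no longer applies, and V_5 = 1.
V_3 = V_1·V_2  [with V_1=6, V_2=3]  = 18
V_4 = min(V_1, V_3) - 5  [with V_1=6, V_3=18]  = 1
V_6 = 3·V_4 + 2·V_5 + 3  [with V_4=1, V_5=1]  = 8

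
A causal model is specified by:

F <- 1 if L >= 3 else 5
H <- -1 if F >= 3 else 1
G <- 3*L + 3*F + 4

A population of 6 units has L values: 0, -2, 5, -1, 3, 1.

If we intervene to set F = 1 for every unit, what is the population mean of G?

Every unit gets F=1 under the intervention. G values become 7, 1, 22, 4, 16, 10; E[G|do(F=1)] = 10.

10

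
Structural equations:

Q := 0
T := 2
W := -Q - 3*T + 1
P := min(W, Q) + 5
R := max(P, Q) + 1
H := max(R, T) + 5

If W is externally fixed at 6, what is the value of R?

6

do(W=6) replaces the equation W := -Q - 3*T + 1 with the constant W = 6.
P = min(W, Q) + 5  [with W=6, Q=0]  = 5
R = max(P, Q) + 1  [with P=5, Q=0]  = 6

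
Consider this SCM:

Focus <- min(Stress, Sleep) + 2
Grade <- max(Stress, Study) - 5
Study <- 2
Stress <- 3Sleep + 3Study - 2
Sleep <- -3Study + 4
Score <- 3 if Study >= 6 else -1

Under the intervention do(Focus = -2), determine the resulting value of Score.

-1

Intervening sets Focus = -2 and removes its equation (Focus <- min(Stress, Sleep) + 2).
No directed path runs from Focus to Score, so Score keeps its natural value.
Score = 3 if Study >= 6 else -1  [with Study=2]  = -1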